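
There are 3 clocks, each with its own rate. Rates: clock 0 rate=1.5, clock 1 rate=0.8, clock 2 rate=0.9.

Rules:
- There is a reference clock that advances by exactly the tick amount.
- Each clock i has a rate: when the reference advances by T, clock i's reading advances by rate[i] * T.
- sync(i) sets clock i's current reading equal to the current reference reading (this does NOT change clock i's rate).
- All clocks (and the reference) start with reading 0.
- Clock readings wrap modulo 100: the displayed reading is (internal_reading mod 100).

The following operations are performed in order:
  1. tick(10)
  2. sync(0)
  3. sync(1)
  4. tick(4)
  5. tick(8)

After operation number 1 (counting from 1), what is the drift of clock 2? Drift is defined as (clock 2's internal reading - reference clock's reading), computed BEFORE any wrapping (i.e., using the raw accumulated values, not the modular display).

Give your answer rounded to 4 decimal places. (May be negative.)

Answer: -1.0000

Derivation:
After op 1 tick(10): ref=10.0000 raw=[15.0000 8.0000 9.0000]
Drift of clock 2 after op 1: 9.0000 - 10.0000 = -1.0000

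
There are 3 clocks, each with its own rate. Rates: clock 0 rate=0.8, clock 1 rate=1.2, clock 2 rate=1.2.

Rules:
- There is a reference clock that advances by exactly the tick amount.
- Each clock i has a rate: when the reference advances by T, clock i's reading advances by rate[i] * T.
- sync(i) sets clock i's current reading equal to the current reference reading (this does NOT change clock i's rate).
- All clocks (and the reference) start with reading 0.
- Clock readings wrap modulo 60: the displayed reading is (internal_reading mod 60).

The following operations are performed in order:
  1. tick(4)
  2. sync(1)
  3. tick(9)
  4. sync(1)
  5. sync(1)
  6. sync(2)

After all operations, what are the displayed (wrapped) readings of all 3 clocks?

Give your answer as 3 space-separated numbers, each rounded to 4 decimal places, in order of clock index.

After op 1 tick(4): ref=4.0000 raw=[3.2000 4.8000 4.8000]
After op 2 sync(1): ref=4.0000 raw=[3.2000 4.0000 4.8000]
After op 3 tick(9): ref=13.0000 raw=[10.4000 14.8000 15.6000]
After op 4 sync(1): ref=13.0000 raw=[10.4000 13.0000 15.6000]
After op 5 sync(1): ref=13.0000 raw=[10.4000 13.0000 15.6000]
After op 6 sync(2): ref=13.0000 raw=[10.4000 13.0000 13.0000]
Wrap final raw readings (mod 60): 10.4000 mod 60 = 10.4000; 13.0000 mod 60 = 13.0000; 13.0000 mod 60 = 13.0000

Answer: 10.4000 13.0000 13.0000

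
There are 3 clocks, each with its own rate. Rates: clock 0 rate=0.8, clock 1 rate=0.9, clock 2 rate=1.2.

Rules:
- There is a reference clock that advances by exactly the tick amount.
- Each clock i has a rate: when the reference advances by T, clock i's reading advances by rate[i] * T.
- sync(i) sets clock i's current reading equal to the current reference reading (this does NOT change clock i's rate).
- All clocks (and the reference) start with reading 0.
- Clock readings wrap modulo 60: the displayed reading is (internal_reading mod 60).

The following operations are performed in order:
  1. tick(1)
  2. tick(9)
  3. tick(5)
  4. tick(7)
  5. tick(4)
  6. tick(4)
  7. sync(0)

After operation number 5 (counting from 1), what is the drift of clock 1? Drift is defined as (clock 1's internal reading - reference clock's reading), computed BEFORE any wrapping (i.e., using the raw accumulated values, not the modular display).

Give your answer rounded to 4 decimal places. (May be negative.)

After op 1 tick(1): ref=1.0000 raw=[0.8000 0.9000 1.2000]
After op 2 tick(9): ref=10.0000 raw=[8.0000 9.0000 12.0000]
After op 3 tick(5): ref=15.0000 raw=[12.0000 13.5000 18.0000]
After op 4 tick(7): ref=22.0000 raw=[17.6000 19.8000 26.4000]
After op 5 tick(4): ref=26.0000 raw=[20.8000 23.4000 31.2000]
Drift of clock 1 after op 5: 23.4000 - 26.0000 = -2.6000

Answer: -2.6000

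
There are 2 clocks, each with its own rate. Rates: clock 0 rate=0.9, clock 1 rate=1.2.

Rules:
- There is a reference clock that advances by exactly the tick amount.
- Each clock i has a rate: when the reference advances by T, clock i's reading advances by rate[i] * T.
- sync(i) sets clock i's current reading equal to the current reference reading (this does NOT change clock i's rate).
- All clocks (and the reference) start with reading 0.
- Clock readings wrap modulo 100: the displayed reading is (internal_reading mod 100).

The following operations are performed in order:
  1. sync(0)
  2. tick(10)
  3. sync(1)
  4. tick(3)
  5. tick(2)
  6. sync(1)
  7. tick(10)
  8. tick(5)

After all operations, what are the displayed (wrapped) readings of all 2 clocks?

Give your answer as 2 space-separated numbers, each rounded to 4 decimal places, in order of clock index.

Answer: 27.0000 33.0000

Derivation:
After op 1 sync(0): ref=0.0000 raw=[0.0000 0.0000]
After op 2 tick(10): ref=10.0000 raw=[9.0000 12.0000]
After op 3 sync(1): ref=10.0000 raw=[9.0000 10.0000]
After op 4 tick(3): ref=13.0000 raw=[11.7000 13.6000]
After op 5 tick(2): ref=15.0000 raw=[13.5000 16.0000]
After op 6 sync(1): ref=15.0000 raw=[13.5000 15.0000]
After op 7 tick(10): ref=25.0000 raw=[22.5000 27.0000]
After op 8 tick(5): ref=30.0000 raw=[27.0000 33.0000]
Wrap final raw readings (mod 100): 27.0000 mod 100 = 27.0000; 33.0000 mod 100 = 33.0000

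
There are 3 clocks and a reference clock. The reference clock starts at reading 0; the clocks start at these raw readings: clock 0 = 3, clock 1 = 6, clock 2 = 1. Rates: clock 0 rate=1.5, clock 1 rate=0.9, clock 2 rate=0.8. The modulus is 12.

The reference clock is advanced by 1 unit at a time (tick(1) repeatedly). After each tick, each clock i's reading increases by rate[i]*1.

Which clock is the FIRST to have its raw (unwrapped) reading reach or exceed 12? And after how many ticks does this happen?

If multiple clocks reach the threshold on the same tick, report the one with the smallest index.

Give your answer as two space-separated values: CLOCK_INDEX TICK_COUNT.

clock 0: start=3, rate=1.5, needs 12-3 = 9; ticks = ceil(9/1.5) = ceil(6.0000) = 6; reading at tick 6 = 3 + 1.5*6 = 12.0000
clock 1: start=6, rate=0.9, needs 12-6 = 6; ticks = ceil(6/0.9) = ceil(6.6667) = 7; reading at tick 7 = 6 + 0.9*7 = 12.3000
clock 2: start=1, rate=0.8, needs 12-1 = 11; ticks = ceil(11/0.8) = ceil(13.7500) = 14; reading at tick 14 = 1 + 0.8*14 = 12.2000
Minimum tick count = 6; winners = [0]; smallest index = 0

Answer: 0 6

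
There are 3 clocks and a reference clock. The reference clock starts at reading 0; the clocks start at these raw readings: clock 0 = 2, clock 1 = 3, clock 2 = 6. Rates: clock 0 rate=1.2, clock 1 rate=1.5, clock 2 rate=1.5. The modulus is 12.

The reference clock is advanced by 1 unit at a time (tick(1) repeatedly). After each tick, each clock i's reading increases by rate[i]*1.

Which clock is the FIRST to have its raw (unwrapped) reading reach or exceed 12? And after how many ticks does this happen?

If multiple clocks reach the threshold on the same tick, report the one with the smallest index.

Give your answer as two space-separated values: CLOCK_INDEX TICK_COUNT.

Answer: 2 4

Derivation:
clock 0: start=2, rate=1.2, needs 12-2 = 10; ticks = ceil(10/1.2) = ceil(8.3333) = 9; reading at tick 9 = 2 + 1.2*9 = 12.8000
clock 1: start=3, rate=1.5, needs 12-3 = 9; ticks = ceil(9/1.5) = ceil(6.0000) = 6; reading at tick 6 = 3 + 1.5*6 = 12.0000
clock 2: start=6, rate=1.5, needs 12-6 = 6; ticks = ceil(6/1.5) = ceil(4.0000) = 4; reading at tick 4 = 6 + 1.5*4 = 12.0000
Minimum tick count = 4; winners = [2]; smallest index = 2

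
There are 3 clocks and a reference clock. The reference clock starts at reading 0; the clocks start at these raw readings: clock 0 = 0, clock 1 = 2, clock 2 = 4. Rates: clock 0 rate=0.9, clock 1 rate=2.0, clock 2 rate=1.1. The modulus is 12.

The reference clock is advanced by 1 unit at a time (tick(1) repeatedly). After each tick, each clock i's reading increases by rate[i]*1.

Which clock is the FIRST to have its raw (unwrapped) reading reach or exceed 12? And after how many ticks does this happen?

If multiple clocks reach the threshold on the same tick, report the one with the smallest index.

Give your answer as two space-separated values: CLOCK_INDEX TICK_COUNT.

clock 0: start=0, rate=0.9, needs 12-0 = 12; ticks = ceil(12/0.9) = ceil(13.3333) = 14; reading at tick 14 = 0 + 0.9*14 = 12.6000
clock 1: start=2, rate=2.0, needs 12-2 = 10; ticks = ceil(10/2.0) = ceil(5.0000) = 5; reading at tick 5 = 2 + 2.0*5 = 12.0000
clock 2: start=4, rate=1.1, needs 12-4 = 8; ticks = ceil(8/1.1) = ceil(7.2727) = 8; reading at tick 8 = 4 + 1.1*8 = 12.8000
Minimum tick count = 5; winners = [1]; smallest index = 1

Answer: 1 5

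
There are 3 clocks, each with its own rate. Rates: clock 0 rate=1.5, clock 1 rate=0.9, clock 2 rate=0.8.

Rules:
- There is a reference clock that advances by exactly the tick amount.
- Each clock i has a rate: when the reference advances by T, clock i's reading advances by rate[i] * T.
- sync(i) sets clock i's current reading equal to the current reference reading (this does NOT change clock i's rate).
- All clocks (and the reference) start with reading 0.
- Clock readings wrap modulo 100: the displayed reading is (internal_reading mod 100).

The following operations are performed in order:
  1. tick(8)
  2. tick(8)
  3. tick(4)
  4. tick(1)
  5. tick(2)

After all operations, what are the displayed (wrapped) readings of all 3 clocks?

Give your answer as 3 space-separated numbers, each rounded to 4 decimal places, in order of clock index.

After op 1 tick(8): ref=8.0000 raw=[12.0000 7.2000 6.4000]
After op 2 tick(8): ref=16.0000 raw=[24.0000 14.4000 12.8000]
After op 3 tick(4): ref=20.0000 raw=[30.0000 18.0000 16.0000]
After op 4 tick(1): ref=21.0000 raw=[31.5000 18.9000 16.8000]
After op 5 tick(2): ref=23.0000 raw=[34.5000 20.7000 18.4000]
Wrap final raw readings (mod 100): 34.5000 mod 100 = 34.5000; 20.7000 mod 100 = 20.7000; 18.4000 mod 100 = 18.4000

Answer: 34.5000 20.7000 18.4000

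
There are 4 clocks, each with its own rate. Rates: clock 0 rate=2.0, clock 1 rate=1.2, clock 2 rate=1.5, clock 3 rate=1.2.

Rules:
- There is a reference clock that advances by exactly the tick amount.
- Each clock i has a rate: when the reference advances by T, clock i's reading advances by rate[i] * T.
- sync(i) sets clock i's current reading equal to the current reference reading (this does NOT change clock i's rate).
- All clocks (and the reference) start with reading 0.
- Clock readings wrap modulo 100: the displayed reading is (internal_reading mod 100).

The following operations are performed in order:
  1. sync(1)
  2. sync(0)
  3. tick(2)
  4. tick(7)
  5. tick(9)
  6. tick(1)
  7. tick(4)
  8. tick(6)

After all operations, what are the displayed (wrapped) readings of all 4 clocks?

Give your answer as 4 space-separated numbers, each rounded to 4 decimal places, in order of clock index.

After op 1 sync(1): ref=0.0000 raw=[0.0000 0.0000 0.0000 0.0000]
After op 2 sync(0): ref=0.0000 raw=[0.0000 0.0000 0.0000 0.0000]
After op 3 tick(2): ref=2.0000 raw=[4.0000 2.4000 3.0000 2.4000]
After op 4 tick(7): ref=9.0000 raw=[18.0000 10.8000 13.5000 10.8000]
After op 5 tick(9): ref=18.0000 raw=[36.0000 21.6000 27.0000 21.6000]
After op 6 tick(1): ref=19.0000 raw=[38.0000 22.8000 28.5000 22.8000]
After op 7 tick(4): ref=23.0000 raw=[46.0000 27.6000 34.5000 27.6000]
After op 8 tick(6): ref=29.0000 raw=[58.0000 34.8000 43.5000 34.8000]
Wrap final raw readings (mod 100): 58.0000 mod 100 = 58.0000; 34.8000 mod 100 = 34.8000; 43.5000 mod 100 = 43.5000; 34.8000 mod 100 = 34.8000

Answer: 58.0000 34.8000 43.5000 34.8000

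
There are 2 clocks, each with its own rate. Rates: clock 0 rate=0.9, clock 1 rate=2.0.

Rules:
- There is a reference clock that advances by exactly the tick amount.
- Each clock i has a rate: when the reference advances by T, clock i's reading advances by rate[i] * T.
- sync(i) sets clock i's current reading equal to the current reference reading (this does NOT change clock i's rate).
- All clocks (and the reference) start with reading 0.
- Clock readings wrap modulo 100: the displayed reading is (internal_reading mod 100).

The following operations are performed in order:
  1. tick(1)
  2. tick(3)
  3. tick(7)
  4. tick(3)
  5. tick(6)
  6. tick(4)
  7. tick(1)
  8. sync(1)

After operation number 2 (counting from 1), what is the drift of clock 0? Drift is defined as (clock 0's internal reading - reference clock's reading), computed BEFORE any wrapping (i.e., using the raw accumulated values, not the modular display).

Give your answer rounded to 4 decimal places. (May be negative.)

Answer: -0.4000

Derivation:
After op 1 tick(1): ref=1.0000 raw=[0.9000 2.0000]
After op 2 tick(3): ref=4.0000 raw=[3.6000 8.0000]
Drift of clock 0 after op 2: 3.6000 - 4.0000 = -0.4000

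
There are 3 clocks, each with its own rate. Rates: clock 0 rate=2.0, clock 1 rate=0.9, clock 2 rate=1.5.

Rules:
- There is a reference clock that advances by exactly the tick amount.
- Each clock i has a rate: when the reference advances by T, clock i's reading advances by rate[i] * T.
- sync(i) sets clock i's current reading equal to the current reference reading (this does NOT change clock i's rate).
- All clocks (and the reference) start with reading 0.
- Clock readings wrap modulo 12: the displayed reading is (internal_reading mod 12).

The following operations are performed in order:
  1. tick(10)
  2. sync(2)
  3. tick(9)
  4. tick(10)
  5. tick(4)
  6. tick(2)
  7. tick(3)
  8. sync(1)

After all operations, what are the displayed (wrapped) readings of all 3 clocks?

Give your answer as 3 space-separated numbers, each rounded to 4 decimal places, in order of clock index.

Answer: 4.0000 2.0000 4.0000

Derivation:
After op 1 tick(10): ref=10.0000 raw=[20.0000 9.0000 15.0000]
After op 2 sync(2): ref=10.0000 raw=[20.0000 9.0000 10.0000]
After op 3 tick(9): ref=19.0000 raw=[38.0000 17.1000 23.5000]
After op 4 tick(10): ref=29.0000 raw=[58.0000 26.1000 38.5000]
After op 5 tick(4): ref=33.0000 raw=[66.0000 29.7000 44.5000]
After op 6 tick(2): ref=35.0000 raw=[70.0000 31.5000 47.5000]
After op 7 tick(3): ref=38.0000 raw=[76.0000 34.2000 52.0000]
After op 8 sync(1): ref=38.0000 raw=[76.0000 38.0000 52.0000]
Wrap final raw readings (mod 12): 76.0000 mod 12 = 4.0000; 38.0000 mod 12 = 2.0000; 52.0000 mod 12 = 4.0000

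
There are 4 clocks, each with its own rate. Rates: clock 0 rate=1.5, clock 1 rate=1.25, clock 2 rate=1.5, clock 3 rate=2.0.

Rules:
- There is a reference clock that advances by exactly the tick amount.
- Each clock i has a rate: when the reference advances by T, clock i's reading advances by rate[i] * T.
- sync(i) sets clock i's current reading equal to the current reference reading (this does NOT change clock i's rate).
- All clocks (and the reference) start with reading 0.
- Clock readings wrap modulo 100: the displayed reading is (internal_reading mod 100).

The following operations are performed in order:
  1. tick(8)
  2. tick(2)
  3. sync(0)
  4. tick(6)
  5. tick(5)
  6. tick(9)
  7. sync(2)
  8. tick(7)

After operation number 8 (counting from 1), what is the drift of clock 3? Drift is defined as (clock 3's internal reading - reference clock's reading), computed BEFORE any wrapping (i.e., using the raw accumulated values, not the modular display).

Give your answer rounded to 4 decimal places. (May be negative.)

After op 1 tick(8): ref=8.0000 raw=[12.0000 10.0000 12.0000 16.0000]
After op 2 tick(2): ref=10.0000 raw=[15.0000 12.5000 15.0000 20.0000]
After op 3 sync(0): ref=10.0000 raw=[10.0000 12.5000 15.0000 20.0000]
After op 4 tick(6): ref=16.0000 raw=[19.0000 20.0000 24.0000 32.0000]
After op 5 tick(5): ref=21.0000 raw=[26.5000 26.2500 31.5000 42.0000]
After op 6 tick(9): ref=30.0000 raw=[40.0000 37.5000 45.0000 60.0000]
After op 7 sync(2): ref=30.0000 raw=[40.0000 37.5000 30.0000 60.0000]
After op 8 tick(7): ref=37.0000 raw=[50.5000 46.2500 40.5000 74.0000]
Drift of clock 3 after op 8: 74.0000 - 37.0000 = 37.0000

Answer: 37.0000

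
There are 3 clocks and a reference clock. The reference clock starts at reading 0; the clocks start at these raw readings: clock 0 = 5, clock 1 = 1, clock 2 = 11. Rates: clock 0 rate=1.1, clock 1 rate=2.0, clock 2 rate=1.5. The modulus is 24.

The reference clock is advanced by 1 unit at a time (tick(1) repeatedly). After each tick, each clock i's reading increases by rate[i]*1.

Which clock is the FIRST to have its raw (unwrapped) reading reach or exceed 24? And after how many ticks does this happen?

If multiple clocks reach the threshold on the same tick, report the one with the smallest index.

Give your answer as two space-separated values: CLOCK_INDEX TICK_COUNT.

Answer: 2 9

Derivation:
clock 0: start=5, rate=1.1, needs 24-5 = 19; ticks = ceil(19/1.1) = ceil(17.2727) = 18; reading at tick 18 = 5 + 1.1*18 = 24.8000
clock 1: start=1, rate=2.0, needs 24-1 = 23; ticks = ceil(23/2.0) = ceil(11.5000) = 12; reading at tick 12 = 1 + 2.0*12 = 25.0000
clock 2: start=11, rate=1.5, needs 24-11 = 13; ticks = ceil(13/1.5) = ceil(8.6667) = 9; reading at tick 9 = 11 + 1.5*9 = 24.5000
Minimum tick count = 9; winners = [2]; smallest index = 2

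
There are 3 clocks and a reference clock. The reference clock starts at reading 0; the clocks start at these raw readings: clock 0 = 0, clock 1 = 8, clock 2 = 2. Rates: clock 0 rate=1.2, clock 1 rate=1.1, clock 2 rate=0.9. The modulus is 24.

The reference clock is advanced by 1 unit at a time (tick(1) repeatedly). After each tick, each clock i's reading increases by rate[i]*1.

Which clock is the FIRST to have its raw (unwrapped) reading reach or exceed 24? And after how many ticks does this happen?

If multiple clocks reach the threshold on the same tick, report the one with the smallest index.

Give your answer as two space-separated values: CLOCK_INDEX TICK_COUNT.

Answer: 1 15

Derivation:
clock 0: start=0, rate=1.2, needs 24-0 = 24; ticks = ceil(24/1.2) = ceil(20.0000) = 20; reading at tick 20 = 0 + 1.2*20 = 24.0000
clock 1: start=8, rate=1.1, needs 24-8 = 16; ticks = ceil(16/1.1) = ceil(14.5455) = 15; reading at tick 15 = 8 + 1.1*15 = 24.5000
clock 2: start=2, rate=0.9, needs 24-2 = 22; ticks = ceil(22/0.9) = ceil(24.4444) = 25; reading at tick 25 = 2 + 0.9*25 = 24.5000
Minimum tick count = 15; winners = [1]; smallest index = 1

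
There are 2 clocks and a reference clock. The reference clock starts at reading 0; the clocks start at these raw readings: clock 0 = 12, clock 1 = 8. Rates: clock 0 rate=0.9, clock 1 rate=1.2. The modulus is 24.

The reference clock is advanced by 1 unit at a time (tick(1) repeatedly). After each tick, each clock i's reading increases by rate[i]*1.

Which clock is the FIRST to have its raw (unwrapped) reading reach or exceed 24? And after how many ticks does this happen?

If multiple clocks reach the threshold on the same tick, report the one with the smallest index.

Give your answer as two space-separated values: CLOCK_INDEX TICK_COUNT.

clock 0: start=12, rate=0.9, needs 24-12 = 12; ticks = ceil(12/0.9) = ceil(13.3333) = 14; reading at tick 14 = 12 + 0.9*14 = 24.6000
clock 1: start=8, rate=1.2, needs 24-8 = 16; ticks = ceil(16/1.2) = ceil(13.3333) = 14; reading at tick 14 = 8 + 1.2*14 = 24.8000
Minimum tick count = 14; winners = [0, 1]; smallest index = 0

Answer: 0 14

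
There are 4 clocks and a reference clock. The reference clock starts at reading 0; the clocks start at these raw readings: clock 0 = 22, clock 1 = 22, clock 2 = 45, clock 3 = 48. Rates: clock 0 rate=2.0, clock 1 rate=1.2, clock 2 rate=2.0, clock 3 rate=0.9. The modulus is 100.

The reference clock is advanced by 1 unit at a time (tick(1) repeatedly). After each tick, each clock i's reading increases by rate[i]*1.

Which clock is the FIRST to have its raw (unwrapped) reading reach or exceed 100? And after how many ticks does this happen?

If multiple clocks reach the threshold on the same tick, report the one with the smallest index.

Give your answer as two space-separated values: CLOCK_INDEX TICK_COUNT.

clock 0: start=22, rate=2.0, needs 100-22 = 78; ticks = ceil(78/2.0) = ceil(39.0000) = 39; reading at tick 39 = 22 + 2.0*39 = 100.0000
clock 1: start=22, rate=1.2, needs 100-22 = 78; ticks = ceil(78/1.2) = ceil(65.0000) = 65; reading at tick 65 = 22 + 1.2*65 = 100.0000
clock 2: start=45, rate=2.0, needs 100-45 = 55; ticks = ceil(55/2.0) = ceil(27.5000) = 28; reading at tick 28 = 45 + 2.0*28 = 101.0000
clock 3: start=48, rate=0.9, needs 100-48 = 52; ticks = ceil(52/0.9) = ceil(57.7778) = 58; reading at tick 58 = 48 + 0.9*58 = 100.2000
Minimum tick count = 28; winners = [2]; smallest index = 2

Answer: 2 28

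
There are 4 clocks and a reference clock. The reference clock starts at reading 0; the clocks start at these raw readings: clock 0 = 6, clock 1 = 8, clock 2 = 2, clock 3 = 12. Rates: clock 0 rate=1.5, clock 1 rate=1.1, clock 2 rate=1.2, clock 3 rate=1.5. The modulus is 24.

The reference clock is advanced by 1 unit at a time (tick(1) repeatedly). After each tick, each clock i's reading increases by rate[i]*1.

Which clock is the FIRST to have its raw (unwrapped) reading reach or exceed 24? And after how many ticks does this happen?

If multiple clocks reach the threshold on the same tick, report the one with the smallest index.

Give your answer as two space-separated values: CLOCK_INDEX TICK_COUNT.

Answer: 3 8

Derivation:
clock 0: start=6, rate=1.5, needs 24-6 = 18; ticks = ceil(18/1.5) = ceil(12.0000) = 12; reading at tick 12 = 6 + 1.5*12 = 24.0000
clock 1: start=8, rate=1.1, needs 24-8 = 16; ticks = ceil(16/1.1) = ceil(14.5455) = 15; reading at tick 15 = 8 + 1.1*15 = 24.5000
clock 2: start=2, rate=1.2, needs 24-2 = 22; ticks = ceil(22/1.2) = ceil(18.3333) = 19; reading at tick 19 = 2 + 1.2*19 = 24.8000
clock 3: start=12, rate=1.5, needs 24-12 = 12; ticks = ceil(12/1.5) = ceil(8.0000) = 8; reading at tick 8 = 12 + 1.5*8 = 24.0000
Minimum tick count = 8; winners = [3]; smallest index = 3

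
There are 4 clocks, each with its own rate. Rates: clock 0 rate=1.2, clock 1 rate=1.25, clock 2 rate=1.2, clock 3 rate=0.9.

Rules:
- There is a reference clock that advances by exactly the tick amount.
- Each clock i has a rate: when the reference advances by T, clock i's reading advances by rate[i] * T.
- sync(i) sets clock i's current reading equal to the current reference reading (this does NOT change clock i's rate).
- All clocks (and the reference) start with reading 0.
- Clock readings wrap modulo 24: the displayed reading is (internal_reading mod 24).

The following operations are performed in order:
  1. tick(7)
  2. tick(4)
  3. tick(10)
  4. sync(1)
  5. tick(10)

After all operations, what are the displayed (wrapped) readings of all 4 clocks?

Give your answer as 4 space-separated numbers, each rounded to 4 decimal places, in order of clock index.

Answer: 13.2000 9.5000 13.2000 3.9000

Derivation:
After op 1 tick(7): ref=7.0000 raw=[8.4000 8.7500 8.4000 6.3000]
After op 2 tick(4): ref=11.0000 raw=[13.2000 13.7500 13.2000 9.9000]
After op 3 tick(10): ref=21.0000 raw=[25.2000 26.2500 25.2000 18.9000]
After op 4 sync(1): ref=21.0000 raw=[25.2000 21.0000 25.2000 18.9000]
After op 5 tick(10): ref=31.0000 raw=[37.2000 33.5000 37.2000 27.9000]
Wrap final raw readings (mod 24): 37.2000 mod 24 = 13.2000; 33.5000 mod 24 = 9.5000; 37.2000 mod 24 = 13.2000; 27.9000 mod 24 = 3.9000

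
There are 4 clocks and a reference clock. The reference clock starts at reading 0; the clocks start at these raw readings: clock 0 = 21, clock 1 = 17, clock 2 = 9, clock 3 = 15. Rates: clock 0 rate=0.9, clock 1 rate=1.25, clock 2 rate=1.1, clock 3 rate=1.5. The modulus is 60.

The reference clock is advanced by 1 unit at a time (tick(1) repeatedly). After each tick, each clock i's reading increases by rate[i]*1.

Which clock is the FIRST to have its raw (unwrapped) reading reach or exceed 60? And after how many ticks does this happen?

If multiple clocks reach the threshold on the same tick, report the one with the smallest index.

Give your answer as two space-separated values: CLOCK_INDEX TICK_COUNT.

Answer: 3 30

Derivation:
clock 0: start=21, rate=0.9, needs 60-21 = 39; ticks = ceil(39/0.9) = ceil(43.3333) = 44; reading at tick 44 = 21 + 0.9*44 = 60.6000
clock 1: start=17, rate=1.25, needs 60-17 = 43; ticks = ceil(43/1.25) = ceil(34.4000) = 35; reading at tick 35 = 17 + 1.25*35 = 60.7500
clock 2: start=9, rate=1.1, needs 60-9 = 51; ticks = ceil(51/1.1) = ceil(46.3636) = 47; reading at tick 47 = 9 + 1.1*47 = 60.7000
clock 3: start=15, rate=1.5, needs 60-15 = 45; ticks = ceil(45/1.5) = ceil(30.0000) = 30; reading at tick 30 = 15 + 1.5*30 = 60.0000
Minimum tick count = 30; winners = [3]; smallest index = 3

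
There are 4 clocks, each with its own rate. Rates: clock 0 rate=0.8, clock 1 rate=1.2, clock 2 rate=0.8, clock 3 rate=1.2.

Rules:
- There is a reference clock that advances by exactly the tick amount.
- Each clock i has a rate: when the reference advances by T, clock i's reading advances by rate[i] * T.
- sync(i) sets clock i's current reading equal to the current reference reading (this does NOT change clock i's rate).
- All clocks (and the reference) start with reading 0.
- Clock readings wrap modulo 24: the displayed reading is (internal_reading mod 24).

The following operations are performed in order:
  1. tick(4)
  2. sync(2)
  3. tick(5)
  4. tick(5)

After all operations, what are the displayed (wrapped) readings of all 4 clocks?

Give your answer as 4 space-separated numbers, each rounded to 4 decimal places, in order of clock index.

After op 1 tick(4): ref=4.0000 raw=[3.2000 4.8000 3.2000 4.8000]
After op 2 sync(2): ref=4.0000 raw=[3.2000 4.8000 4.0000 4.8000]
After op 3 tick(5): ref=9.0000 raw=[7.2000 10.8000 8.0000 10.8000]
After op 4 tick(5): ref=14.0000 raw=[11.2000 16.8000 12.0000 16.8000]
Wrap final raw readings (mod 24): 11.2000 mod 24 = 11.2000; 16.8000 mod 24 = 16.8000; 12.0000 mod 24 = 12.0000; 16.8000 mod 24 = 16.8000

Answer: 11.2000 16.8000 12.0000 16.8000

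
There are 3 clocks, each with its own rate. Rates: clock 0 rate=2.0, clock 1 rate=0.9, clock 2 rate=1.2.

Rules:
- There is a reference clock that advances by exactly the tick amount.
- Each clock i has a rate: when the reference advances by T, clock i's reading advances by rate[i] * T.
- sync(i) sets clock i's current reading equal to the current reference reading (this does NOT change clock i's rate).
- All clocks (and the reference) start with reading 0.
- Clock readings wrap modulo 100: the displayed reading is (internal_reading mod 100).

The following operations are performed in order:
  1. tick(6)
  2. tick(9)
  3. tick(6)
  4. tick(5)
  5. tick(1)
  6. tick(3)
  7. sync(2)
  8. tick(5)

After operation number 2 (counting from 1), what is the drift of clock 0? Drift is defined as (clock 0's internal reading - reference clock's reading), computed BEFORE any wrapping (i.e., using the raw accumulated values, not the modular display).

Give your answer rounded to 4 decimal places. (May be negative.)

After op 1 tick(6): ref=6.0000 raw=[12.0000 5.4000 7.2000]
After op 2 tick(9): ref=15.0000 raw=[30.0000 13.5000 18.0000]
Drift of clock 0 after op 2: 30.0000 - 15.0000 = 15.0000

Answer: 15.0000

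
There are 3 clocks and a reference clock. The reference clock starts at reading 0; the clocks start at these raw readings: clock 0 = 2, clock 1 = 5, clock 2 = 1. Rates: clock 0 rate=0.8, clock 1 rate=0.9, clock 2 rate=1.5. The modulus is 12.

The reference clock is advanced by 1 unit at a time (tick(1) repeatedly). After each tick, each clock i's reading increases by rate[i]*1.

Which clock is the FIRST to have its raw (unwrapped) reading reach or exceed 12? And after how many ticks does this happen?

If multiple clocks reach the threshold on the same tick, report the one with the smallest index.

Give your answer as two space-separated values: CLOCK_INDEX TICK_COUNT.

Answer: 1 8

Derivation:
clock 0: start=2, rate=0.8, needs 12-2 = 10; ticks = ceil(10/0.8) = ceil(12.5000) = 13; reading at tick 13 = 2 + 0.8*13 = 12.4000
clock 1: start=5, rate=0.9, needs 12-5 = 7; ticks = ceil(7/0.9) = ceil(7.7778) = 8; reading at tick 8 = 5 + 0.9*8 = 12.2000
clock 2: start=1, rate=1.5, needs 12-1 = 11; ticks = ceil(11/1.5) = ceil(7.3333) = 8; reading at tick 8 = 1 + 1.5*8 = 13.0000
Minimum tick count = 8; winners = [1, 2]; smallest index = 1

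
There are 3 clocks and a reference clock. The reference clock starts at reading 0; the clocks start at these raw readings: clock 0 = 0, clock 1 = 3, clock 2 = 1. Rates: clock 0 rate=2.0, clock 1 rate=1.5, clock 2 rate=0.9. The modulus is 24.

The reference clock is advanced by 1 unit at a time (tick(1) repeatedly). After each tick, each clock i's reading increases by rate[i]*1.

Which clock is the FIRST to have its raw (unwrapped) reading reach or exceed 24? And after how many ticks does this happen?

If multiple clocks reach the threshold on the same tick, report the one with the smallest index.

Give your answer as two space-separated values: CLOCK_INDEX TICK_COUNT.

clock 0: start=0, rate=2.0, needs 24-0 = 24; ticks = ceil(24/2.0) = ceil(12.0000) = 12; reading at tick 12 = 0 + 2.0*12 = 24.0000
clock 1: start=3, rate=1.5, needs 24-3 = 21; ticks = ceil(21/1.5) = ceil(14.0000) = 14; reading at tick 14 = 3 + 1.5*14 = 24.0000
clock 2: start=1, rate=0.9, needs 24-1 = 23; ticks = ceil(23/0.9) = ceil(25.5556) = 26; reading at tick 26 = 1 + 0.9*26 = 24.4000
Minimum tick count = 12; winners = [0]; smallest index = 0

Answer: 0 12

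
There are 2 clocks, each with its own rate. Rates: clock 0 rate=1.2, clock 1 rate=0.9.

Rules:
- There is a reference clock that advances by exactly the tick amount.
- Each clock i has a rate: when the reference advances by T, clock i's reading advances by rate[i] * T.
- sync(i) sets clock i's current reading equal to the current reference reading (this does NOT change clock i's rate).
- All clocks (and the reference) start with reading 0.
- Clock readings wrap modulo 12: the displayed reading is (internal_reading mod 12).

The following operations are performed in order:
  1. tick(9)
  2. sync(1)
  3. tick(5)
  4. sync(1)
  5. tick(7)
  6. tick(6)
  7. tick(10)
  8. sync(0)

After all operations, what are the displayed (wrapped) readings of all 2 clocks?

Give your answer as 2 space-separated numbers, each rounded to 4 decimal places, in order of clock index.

After op 1 tick(9): ref=9.0000 raw=[10.8000 8.1000]
After op 2 sync(1): ref=9.0000 raw=[10.8000 9.0000]
After op 3 tick(5): ref=14.0000 raw=[16.8000 13.5000]
After op 4 sync(1): ref=14.0000 raw=[16.8000 14.0000]
After op 5 tick(7): ref=21.0000 raw=[25.2000 20.3000]
After op 6 tick(6): ref=27.0000 raw=[32.4000 25.7000]
After op 7 tick(10): ref=37.0000 raw=[44.4000 34.7000]
After op 8 sync(0): ref=37.0000 raw=[37.0000 34.7000]
Wrap final raw readings (mod 12): 37.0000 mod 12 = 1.0000; 34.7000 mod 12 = 10.7000

Answer: 1.0000 10.7000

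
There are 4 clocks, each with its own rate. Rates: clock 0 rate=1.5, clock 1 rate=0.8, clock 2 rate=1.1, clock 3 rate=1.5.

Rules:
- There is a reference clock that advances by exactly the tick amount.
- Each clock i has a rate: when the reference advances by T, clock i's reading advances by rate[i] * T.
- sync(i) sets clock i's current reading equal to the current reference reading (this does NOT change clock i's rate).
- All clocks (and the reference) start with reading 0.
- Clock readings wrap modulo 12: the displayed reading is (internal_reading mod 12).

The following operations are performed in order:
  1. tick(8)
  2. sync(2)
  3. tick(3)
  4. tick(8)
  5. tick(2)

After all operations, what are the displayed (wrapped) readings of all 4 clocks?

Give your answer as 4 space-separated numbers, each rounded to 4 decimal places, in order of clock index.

Answer: 7.5000 4.8000 10.3000 7.5000

Derivation:
After op 1 tick(8): ref=8.0000 raw=[12.0000 6.4000 8.8000 12.0000]
After op 2 sync(2): ref=8.0000 raw=[12.0000 6.4000 8.0000 12.0000]
After op 3 tick(3): ref=11.0000 raw=[16.5000 8.8000 11.3000 16.5000]
After op 4 tick(8): ref=19.0000 raw=[28.5000 15.2000 20.1000 28.5000]
After op 5 tick(2): ref=21.0000 raw=[31.5000 16.8000 22.3000 31.5000]
Wrap final raw readings (mod 12): 31.5000 mod 12 = 7.5000; 16.8000 mod 12 = 4.8000; 22.3000 mod 12 = 10.3000; 31.5000 mod 12 = 7.5000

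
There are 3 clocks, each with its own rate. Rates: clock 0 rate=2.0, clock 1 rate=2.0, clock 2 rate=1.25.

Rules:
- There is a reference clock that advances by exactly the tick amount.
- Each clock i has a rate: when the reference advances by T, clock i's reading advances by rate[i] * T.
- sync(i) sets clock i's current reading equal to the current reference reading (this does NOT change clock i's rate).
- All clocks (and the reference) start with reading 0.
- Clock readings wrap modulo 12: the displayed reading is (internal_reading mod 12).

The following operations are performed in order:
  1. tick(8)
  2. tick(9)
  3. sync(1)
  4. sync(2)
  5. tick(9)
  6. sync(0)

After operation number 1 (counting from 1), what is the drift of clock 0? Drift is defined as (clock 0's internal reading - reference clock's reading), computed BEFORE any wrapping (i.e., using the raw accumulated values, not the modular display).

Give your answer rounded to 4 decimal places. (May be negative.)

After op 1 tick(8): ref=8.0000 raw=[16.0000 16.0000 10.0000]
Drift of clock 0 after op 1: 16.0000 - 8.0000 = 8.0000

Answer: 8.0000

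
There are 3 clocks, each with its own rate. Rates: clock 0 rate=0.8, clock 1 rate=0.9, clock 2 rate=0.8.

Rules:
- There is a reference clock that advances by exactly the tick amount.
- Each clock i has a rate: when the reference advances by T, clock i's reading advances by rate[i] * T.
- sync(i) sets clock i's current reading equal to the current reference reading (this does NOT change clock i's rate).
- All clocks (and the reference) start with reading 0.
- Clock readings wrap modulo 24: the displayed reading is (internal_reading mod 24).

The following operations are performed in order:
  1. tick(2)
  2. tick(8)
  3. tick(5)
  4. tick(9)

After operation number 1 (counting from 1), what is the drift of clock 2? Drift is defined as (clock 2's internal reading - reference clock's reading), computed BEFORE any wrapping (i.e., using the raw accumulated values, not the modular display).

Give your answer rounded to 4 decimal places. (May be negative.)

Answer: -0.4000

Derivation:
After op 1 tick(2): ref=2.0000 raw=[1.6000 1.8000 1.6000]
Drift of clock 2 after op 1: 1.6000 - 2.0000 = -0.4000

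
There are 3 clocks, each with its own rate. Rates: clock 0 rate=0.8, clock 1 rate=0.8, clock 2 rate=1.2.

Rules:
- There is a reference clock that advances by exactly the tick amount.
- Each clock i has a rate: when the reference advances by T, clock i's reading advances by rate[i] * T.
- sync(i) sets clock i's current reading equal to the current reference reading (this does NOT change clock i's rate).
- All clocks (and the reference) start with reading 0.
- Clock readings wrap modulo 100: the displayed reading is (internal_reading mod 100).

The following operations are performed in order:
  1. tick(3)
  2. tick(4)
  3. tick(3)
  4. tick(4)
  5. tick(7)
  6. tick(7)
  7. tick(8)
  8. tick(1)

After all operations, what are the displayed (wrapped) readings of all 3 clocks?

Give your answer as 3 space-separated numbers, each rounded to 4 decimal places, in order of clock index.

Answer: 29.6000 29.6000 44.4000

Derivation:
After op 1 tick(3): ref=3.0000 raw=[2.4000 2.4000 3.6000]
After op 2 tick(4): ref=7.0000 raw=[5.6000 5.6000 8.4000]
After op 3 tick(3): ref=10.0000 raw=[8.0000 8.0000 12.0000]
After op 4 tick(4): ref=14.0000 raw=[11.2000 11.2000 16.8000]
After op 5 tick(7): ref=21.0000 raw=[16.8000 16.8000 25.2000]
After op 6 tick(7): ref=28.0000 raw=[22.4000 22.4000 33.6000]
After op 7 tick(8): ref=36.0000 raw=[28.8000 28.8000 43.2000]
After op 8 tick(1): ref=37.0000 raw=[29.6000 29.6000 44.4000]
Wrap final raw readings (mod 100): 29.6000 mod 100 = 29.6000; 29.6000 mod 100 = 29.6000; 44.4000 mod 100 = 44.4000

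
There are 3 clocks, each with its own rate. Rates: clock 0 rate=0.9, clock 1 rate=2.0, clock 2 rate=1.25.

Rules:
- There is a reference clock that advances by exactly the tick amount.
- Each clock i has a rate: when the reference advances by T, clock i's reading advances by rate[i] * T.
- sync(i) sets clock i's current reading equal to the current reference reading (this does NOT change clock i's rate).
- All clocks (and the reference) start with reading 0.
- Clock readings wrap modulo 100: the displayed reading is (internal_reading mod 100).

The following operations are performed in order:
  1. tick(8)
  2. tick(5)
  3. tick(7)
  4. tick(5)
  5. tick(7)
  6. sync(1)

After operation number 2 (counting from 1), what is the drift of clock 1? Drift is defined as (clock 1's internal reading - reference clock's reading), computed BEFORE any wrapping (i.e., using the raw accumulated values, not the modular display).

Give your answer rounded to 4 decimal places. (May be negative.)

After op 1 tick(8): ref=8.0000 raw=[7.2000 16.0000 10.0000]
After op 2 tick(5): ref=13.0000 raw=[11.7000 26.0000 16.2500]
Drift of clock 1 after op 2: 26.0000 - 13.0000 = 13.0000

Answer: 13.0000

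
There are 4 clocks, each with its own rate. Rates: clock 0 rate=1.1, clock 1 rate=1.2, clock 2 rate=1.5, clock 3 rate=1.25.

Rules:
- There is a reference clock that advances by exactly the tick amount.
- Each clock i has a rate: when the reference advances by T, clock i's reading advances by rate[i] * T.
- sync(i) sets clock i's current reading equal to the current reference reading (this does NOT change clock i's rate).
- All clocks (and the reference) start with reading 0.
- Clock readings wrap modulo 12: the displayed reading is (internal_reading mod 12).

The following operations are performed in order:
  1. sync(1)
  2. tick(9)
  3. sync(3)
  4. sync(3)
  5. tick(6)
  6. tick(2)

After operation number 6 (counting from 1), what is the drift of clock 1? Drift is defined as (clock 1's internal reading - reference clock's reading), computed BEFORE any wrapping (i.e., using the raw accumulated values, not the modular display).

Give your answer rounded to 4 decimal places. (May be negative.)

After op 1 sync(1): ref=0.0000 raw=[0.0000 0.0000 0.0000 0.0000]
After op 2 tick(9): ref=9.0000 raw=[9.9000 10.8000 13.5000 11.2500]
After op 3 sync(3): ref=9.0000 raw=[9.9000 10.8000 13.5000 9.0000]
After op 4 sync(3): ref=9.0000 raw=[9.9000 10.8000 13.5000 9.0000]
After op 5 tick(6): ref=15.0000 raw=[16.5000 18.0000 22.5000 16.5000]
After op 6 tick(2): ref=17.0000 raw=[18.7000 20.4000 25.5000 19.0000]
Drift of clock 1 after op 6: 20.4000 - 17.0000 = 3.4000

Answer: 3.4000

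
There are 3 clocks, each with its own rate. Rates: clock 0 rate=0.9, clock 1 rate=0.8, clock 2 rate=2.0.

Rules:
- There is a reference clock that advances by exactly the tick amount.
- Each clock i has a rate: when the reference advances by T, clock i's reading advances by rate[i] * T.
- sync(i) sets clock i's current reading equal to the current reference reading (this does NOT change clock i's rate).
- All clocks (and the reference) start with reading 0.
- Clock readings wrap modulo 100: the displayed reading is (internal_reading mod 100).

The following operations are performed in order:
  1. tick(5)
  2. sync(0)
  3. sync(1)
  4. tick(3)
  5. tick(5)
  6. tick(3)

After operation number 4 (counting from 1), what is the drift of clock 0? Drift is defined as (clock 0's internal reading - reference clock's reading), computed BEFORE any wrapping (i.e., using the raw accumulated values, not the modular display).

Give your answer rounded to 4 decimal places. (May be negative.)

Answer: -0.3000

Derivation:
After op 1 tick(5): ref=5.0000 raw=[4.5000 4.0000 10.0000]
After op 2 sync(0): ref=5.0000 raw=[5.0000 4.0000 10.0000]
After op 3 sync(1): ref=5.0000 raw=[5.0000 5.0000 10.0000]
After op 4 tick(3): ref=8.0000 raw=[7.7000 7.4000 16.0000]
Drift of clock 0 after op 4: 7.7000 - 8.0000 = -0.3000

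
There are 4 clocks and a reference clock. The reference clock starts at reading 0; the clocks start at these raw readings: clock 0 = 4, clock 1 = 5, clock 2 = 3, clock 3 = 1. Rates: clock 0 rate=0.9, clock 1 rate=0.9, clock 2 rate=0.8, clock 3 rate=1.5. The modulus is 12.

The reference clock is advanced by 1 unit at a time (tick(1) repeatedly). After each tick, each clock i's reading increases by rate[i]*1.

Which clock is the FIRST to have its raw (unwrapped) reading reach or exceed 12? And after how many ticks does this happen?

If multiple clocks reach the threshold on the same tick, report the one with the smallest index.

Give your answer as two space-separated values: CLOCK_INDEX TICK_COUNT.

clock 0: start=4, rate=0.9, needs 12-4 = 8; ticks = ceil(8/0.9) = ceil(8.8889) = 9; reading at tick 9 = 4 + 0.9*9 = 12.1000
clock 1: start=5, rate=0.9, needs 12-5 = 7; ticks = ceil(7/0.9) = ceil(7.7778) = 8; reading at tick 8 = 5 + 0.9*8 = 12.2000
clock 2: start=3, rate=0.8, needs 12-3 = 9; ticks = ceil(9/0.8) = ceil(11.2500) = 12; reading at tick 12 = 3 + 0.8*12 = 12.6000
clock 3: start=1, rate=1.5, needs 12-1 = 11; ticks = ceil(11/1.5) = ceil(7.3333) = 8; reading at tick 8 = 1 + 1.5*8 = 13.0000
Minimum tick count = 8; winners = [1, 3]; smallest index = 1

Answer: 1 8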